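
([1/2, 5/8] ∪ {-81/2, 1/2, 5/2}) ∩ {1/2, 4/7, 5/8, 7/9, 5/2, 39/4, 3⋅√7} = {1/2, 4/7, 5/8, 5/2}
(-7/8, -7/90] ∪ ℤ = ℤ ∪ (-7/8, -7/90]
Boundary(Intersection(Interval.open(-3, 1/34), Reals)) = {-3, 1/34}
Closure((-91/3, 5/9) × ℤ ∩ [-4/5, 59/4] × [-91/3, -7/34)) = [-4/5, 5/9] × {-30, -29, …, -1}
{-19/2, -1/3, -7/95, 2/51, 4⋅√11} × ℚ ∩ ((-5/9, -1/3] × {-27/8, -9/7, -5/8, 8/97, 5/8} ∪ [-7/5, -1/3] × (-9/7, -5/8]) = {-1/3} × ({-27/8, -9/7, 8/97, 5/8} ∪ (ℚ ∩ (-9/7, -5/8]))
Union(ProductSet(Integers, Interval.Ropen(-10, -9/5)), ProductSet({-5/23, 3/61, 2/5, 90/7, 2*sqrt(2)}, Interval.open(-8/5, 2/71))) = Union(ProductSet({-5/23, 3/61, 2/5, 90/7, 2*sqrt(2)}, Interval.open(-8/5, 2/71)), ProductSet(Integers, Interval.Ropen(-10, -9/5)))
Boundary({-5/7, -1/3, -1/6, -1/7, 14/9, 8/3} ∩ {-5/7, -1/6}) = {-5/7, -1/6}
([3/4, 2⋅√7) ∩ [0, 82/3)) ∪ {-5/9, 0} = {-5/9, 0} ∪ [3/4, 2⋅√7)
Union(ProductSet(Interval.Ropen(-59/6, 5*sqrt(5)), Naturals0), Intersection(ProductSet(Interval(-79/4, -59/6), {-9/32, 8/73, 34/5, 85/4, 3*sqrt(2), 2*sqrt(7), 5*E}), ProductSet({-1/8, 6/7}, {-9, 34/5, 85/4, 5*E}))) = ProductSet(Interval.Ropen(-59/6, 5*sqrt(5)), Naturals0)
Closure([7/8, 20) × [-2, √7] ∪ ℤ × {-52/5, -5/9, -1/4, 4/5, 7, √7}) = (ℤ × {-52/5, -5/9, -1/4, 4/5, 7, √7}) ∪ ([7/8, 20] × [-2, √7])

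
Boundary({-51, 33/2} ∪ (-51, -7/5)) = {-51, -7/5, 33/2}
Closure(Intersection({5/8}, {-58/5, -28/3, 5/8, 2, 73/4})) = {5/8}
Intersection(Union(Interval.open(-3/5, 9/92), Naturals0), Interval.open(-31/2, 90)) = Union(Interval.open(-3/5, 9/92), Range(0, 90, 1))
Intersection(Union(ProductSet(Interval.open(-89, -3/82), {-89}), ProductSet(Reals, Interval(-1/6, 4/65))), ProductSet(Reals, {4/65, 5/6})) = ProductSet(Reals, {4/65})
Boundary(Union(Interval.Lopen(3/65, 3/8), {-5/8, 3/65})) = {-5/8, 3/65, 3/8}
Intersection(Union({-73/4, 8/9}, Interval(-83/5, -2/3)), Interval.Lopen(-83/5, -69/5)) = Interval.Lopen(-83/5, -69/5)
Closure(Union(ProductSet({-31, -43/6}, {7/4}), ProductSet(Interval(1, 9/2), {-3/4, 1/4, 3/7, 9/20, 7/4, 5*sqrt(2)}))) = Union(ProductSet({-31, -43/6}, {7/4}), ProductSet(Interval(1, 9/2), {-3/4, 1/4, 3/7, 9/20, 7/4, 5*sqrt(2)}))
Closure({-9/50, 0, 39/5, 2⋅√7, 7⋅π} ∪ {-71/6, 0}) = {-71/6, -9/50, 0, 39/5, 2⋅√7, 7⋅π}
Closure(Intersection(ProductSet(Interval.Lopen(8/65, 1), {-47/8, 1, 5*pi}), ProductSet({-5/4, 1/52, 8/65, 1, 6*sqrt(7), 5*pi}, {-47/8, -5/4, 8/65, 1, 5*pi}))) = ProductSet({1}, {-47/8, 1, 5*pi})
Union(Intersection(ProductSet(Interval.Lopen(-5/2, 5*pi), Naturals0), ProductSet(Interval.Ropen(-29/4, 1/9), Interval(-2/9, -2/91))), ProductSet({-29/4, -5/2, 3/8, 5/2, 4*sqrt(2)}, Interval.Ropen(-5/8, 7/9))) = ProductSet({-29/4, -5/2, 3/8, 5/2, 4*sqrt(2)}, Interval.Ropen(-5/8, 7/9))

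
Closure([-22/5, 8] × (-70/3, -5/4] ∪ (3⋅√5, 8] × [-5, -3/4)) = ({8} × [-5, -3/4]) ∪ ([-22/5, 8] × [-70/3, -5/4]) ∪ ([3⋅√5, 8] × {-3/4}) ∪ ({8, 3⋅√5} × [-5/4, -3/4]) ∪ ((3⋅√5, 8] × [-5, -3/4))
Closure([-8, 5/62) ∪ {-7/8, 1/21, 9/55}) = [-8, 5/62] ∪ {9/55}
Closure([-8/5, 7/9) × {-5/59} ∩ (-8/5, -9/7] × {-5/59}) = [-8/5, -9/7] × {-5/59}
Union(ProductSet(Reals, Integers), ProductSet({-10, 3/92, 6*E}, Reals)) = Union(ProductSet({-10, 3/92, 6*E}, Reals), ProductSet(Reals, Integers))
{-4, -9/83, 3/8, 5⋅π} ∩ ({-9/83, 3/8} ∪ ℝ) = {-4, -9/83, 3/8, 5⋅π}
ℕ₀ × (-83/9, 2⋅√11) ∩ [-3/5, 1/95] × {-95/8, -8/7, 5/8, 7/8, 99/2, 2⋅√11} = {0} × {-8/7, 5/8, 7/8}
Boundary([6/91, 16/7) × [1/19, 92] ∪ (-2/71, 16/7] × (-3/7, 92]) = ({-2/71, 16/7} × [-3/7, 92]) ∪ ([-2/71, 16/7] × {-3/7, 92})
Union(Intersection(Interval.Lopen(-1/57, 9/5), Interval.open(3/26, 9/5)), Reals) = Interval(-oo, oo)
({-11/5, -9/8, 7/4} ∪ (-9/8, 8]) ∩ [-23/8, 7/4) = {-11/5} ∪ [-9/8, 7/4)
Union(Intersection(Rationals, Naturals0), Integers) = Integers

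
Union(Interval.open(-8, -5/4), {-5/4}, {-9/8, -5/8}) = Union({-9/8, -5/8}, Interval.Lopen(-8, -5/4))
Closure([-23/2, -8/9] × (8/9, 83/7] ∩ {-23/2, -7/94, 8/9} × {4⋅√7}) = {-23/2} × {4⋅√7}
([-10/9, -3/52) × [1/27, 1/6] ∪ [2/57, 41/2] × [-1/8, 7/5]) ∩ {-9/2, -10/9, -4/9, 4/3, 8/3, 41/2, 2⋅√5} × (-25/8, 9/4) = ({-10/9, -4/9} × [1/27, 1/6]) ∪ ({4/3, 8/3, 41/2, 2⋅√5} × [-1/8, 7/5])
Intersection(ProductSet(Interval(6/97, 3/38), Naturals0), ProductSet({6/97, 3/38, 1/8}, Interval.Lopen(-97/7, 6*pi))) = ProductSet({6/97, 3/38}, Range(0, 19, 1))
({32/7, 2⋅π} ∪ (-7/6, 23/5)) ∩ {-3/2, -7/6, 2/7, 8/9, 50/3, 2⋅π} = {2/7, 8/9, 2⋅π}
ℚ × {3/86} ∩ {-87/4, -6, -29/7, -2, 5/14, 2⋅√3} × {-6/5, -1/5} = ∅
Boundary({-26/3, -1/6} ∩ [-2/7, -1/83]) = {-1/6}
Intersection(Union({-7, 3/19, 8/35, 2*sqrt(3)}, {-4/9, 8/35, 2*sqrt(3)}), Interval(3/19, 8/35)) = {3/19, 8/35}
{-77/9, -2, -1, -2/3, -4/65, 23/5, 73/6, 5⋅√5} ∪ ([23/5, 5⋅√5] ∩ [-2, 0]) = {-77/9, -2, -1, -2/3, -4/65, 23/5, 73/6, 5⋅√5}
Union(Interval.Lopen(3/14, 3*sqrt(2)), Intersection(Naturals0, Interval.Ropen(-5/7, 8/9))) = Union(Interval.Lopen(3/14, 3*sqrt(2)), Range(0, 1, 1))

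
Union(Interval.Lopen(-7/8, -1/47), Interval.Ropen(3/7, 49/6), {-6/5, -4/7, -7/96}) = Union({-6/5}, Interval.Lopen(-7/8, -1/47), Interval.Ropen(3/7, 49/6))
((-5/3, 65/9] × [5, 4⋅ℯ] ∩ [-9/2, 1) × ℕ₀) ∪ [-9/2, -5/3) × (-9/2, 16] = ((-5/3, 1) × {5, 6, …, 10}) ∪ ([-9/2, -5/3) × (-9/2, 16])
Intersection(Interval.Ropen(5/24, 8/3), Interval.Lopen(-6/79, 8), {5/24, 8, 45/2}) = {5/24}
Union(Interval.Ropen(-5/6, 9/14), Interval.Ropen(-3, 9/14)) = Interval.Ropen(-3, 9/14)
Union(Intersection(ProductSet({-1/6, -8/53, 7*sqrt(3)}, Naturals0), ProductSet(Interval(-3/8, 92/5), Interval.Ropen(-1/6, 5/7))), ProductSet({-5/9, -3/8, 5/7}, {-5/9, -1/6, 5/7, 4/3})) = Union(ProductSet({-5/9, -3/8, 5/7}, {-5/9, -1/6, 5/7, 4/3}), ProductSet({-1/6, -8/53, 7*sqrt(3)}, Range(0, 1, 1)))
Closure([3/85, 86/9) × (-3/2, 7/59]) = ({3/85, 86/9} × [-3/2, 7/59]) ∪ ([3/85, 86/9] × {-3/2, 7/59}) ∪ ([3/85, 86/9) × (-3/2, 7/59])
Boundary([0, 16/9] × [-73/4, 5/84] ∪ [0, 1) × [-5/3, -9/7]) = ({0, 16/9} × [-73/4, 5/84]) ∪ ([0, 16/9] × {-73/4, 5/84})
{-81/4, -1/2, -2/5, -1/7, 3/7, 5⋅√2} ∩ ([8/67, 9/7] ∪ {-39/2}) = {3/7}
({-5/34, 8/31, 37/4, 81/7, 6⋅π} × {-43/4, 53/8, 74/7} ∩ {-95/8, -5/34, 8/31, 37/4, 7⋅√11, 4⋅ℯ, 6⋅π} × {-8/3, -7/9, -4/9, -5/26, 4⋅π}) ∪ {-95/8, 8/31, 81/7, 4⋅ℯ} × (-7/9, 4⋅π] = {-95/8, 8/31, 81/7, 4⋅ℯ} × (-7/9, 4⋅π]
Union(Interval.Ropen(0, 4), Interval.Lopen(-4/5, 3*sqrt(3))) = Interval.Lopen(-4/5, 3*sqrt(3))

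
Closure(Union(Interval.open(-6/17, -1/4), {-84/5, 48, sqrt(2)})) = Union({-84/5, 48, sqrt(2)}, Interval(-6/17, -1/4))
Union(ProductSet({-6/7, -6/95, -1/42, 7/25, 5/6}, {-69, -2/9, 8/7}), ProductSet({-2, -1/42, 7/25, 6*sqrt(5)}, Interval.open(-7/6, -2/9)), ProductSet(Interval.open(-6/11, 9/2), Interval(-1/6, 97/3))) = Union(ProductSet({-2, -1/42, 7/25, 6*sqrt(5)}, Interval.open(-7/6, -2/9)), ProductSet({-6/7, -6/95, -1/42, 7/25, 5/6}, {-69, -2/9, 8/7}), ProductSet(Interval.open(-6/11, 9/2), Interval(-1/6, 97/3)))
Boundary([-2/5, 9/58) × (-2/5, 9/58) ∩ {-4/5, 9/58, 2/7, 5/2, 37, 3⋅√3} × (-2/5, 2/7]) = ∅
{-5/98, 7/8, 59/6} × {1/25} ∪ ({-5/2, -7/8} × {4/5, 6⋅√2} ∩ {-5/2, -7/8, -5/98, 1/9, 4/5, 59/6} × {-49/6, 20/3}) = {-5/98, 7/8, 59/6} × {1/25}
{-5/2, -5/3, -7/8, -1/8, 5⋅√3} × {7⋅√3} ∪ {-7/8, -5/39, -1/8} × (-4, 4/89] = ({-7/8, -5/39, -1/8} × (-4, 4/89]) ∪ ({-5/2, -5/3, -7/8, -1/8, 5⋅√3} × {7⋅√3})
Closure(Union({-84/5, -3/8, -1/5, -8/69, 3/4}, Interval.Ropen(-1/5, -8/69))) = Union({-84/5, -3/8, 3/4}, Interval(-1/5, -8/69))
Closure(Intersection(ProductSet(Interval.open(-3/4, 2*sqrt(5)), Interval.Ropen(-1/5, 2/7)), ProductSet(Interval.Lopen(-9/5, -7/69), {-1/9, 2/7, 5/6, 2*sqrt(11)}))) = ProductSet(Interval(-3/4, -7/69), {-1/9})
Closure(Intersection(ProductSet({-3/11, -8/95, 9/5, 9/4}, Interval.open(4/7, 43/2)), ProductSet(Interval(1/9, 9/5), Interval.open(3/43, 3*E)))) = ProductSet({9/5}, Interval(4/7, 3*E))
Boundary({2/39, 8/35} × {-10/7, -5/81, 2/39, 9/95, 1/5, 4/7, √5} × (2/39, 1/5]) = {2/39, 8/35} × {-10/7, -5/81, 2/39, 9/95, 1/5, 4/7, √5} × [2/39, 1/5]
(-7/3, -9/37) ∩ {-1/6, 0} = ∅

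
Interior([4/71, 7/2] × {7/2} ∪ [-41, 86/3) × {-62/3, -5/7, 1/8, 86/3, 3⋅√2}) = ∅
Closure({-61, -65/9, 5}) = {-61, -65/9, 5}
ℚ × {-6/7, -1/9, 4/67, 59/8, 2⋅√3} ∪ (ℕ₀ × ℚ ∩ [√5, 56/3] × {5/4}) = ({3, 4, …, 18} × {5/4}) ∪ (ℚ × {-6/7, -1/9, 4/67, 59/8, 2⋅√3})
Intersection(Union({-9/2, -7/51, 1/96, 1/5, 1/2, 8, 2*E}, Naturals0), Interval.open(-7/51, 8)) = Union({1/96, 1/5, 1/2, 2*E}, Range(0, 8, 1))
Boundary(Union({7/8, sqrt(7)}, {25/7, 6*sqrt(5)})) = {7/8, 25/7, 6*sqrt(5), sqrt(7)}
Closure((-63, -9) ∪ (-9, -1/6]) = [-63, -1/6]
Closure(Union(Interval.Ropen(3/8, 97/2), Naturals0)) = Union(Complement(Naturals0, Interval.open(3/8, 97/2)), Interval(3/8, 97/2), Naturals0)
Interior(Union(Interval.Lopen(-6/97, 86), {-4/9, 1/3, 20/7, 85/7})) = Interval.open(-6/97, 86)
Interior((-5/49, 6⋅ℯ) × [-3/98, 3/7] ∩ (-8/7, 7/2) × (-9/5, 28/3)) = (-5/49, 7/2) × (-3/98, 3/7)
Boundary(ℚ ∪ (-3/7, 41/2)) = (-∞, -3/7] ∪ [41/2, ∞)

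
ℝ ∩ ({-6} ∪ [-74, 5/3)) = [-74, 5/3)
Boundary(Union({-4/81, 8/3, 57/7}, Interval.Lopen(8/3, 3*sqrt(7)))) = {-4/81, 8/3, 57/7, 3*sqrt(7)}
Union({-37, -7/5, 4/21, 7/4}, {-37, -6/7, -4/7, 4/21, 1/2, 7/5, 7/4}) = {-37, -7/5, -6/7, -4/7, 4/21, 1/2, 7/5, 7/4}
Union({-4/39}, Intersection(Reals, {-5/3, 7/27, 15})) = {-5/3, -4/39, 7/27, 15}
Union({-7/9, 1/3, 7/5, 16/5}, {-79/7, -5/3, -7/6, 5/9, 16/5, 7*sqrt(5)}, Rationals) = Union({7*sqrt(5)}, Rationals)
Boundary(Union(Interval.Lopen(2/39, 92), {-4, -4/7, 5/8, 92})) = {-4, -4/7, 2/39, 92}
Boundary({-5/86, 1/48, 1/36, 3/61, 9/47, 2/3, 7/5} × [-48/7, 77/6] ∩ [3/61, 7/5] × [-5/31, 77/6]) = {3/61, 9/47, 2/3, 7/5} × [-5/31, 77/6]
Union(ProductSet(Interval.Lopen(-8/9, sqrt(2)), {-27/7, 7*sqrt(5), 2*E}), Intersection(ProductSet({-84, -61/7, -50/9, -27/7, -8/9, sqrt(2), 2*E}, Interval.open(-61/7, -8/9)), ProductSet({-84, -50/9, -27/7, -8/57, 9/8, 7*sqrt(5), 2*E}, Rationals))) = Union(ProductSet({-84, -50/9, -27/7, 2*E}, Intersection(Interval.open(-61/7, -8/9), Rationals)), ProductSet(Interval.Lopen(-8/9, sqrt(2)), {-27/7, 7*sqrt(5), 2*E}))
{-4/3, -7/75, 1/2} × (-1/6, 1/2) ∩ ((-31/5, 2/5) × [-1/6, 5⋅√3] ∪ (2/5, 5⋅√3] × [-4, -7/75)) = ({1/2} × (-1/6, -7/75)) ∪ ({-4/3, -7/75} × (-1/6, 1/2))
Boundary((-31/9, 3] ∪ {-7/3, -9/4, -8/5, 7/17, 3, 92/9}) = {-31/9, 3, 92/9}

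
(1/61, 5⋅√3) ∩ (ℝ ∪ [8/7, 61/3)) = (1/61, 5⋅√3)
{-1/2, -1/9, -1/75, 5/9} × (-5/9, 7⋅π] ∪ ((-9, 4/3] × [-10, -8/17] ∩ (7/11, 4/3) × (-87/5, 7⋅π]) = ((7/11, 4/3) × [-10, -8/17]) ∪ ({-1/2, -1/9, -1/75, 5/9} × (-5/9, 7⋅π])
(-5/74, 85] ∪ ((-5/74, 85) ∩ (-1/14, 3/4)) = (-5/74, 85]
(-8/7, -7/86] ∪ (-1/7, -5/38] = (-8/7, -7/86]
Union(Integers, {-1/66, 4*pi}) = Union({-1/66, 4*pi}, Integers)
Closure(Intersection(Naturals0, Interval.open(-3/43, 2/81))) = Range(0, 1, 1)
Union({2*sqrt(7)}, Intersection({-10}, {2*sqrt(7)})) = {2*sqrt(7)}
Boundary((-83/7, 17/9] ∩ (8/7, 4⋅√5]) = {8/7, 17/9}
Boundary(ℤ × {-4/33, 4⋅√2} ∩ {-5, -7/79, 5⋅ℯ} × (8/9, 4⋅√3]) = {-5} × {4⋅√2}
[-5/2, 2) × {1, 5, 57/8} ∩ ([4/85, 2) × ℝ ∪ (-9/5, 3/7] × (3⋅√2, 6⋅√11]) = ((-9/5, 3/7] × {5, 57/8}) ∪ ([4/85, 2) × {1, 5, 57/8})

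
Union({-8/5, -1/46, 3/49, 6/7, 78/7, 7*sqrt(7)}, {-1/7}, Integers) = Union({-8/5, -1/7, -1/46, 3/49, 6/7, 78/7, 7*sqrt(7)}, Integers)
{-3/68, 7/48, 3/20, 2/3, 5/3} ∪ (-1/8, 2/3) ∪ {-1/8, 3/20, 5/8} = [-1/8, 2/3] ∪ {5/3}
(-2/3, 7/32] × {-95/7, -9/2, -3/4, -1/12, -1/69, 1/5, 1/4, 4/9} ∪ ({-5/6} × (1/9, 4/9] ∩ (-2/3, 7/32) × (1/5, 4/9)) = (-2/3, 7/32] × {-95/7, -9/2, -3/4, -1/12, -1/69, 1/5, 1/4, 4/9}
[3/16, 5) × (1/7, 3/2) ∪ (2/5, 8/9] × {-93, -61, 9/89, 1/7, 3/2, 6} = ([3/16, 5) × (1/7, 3/2)) ∪ ((2/5, 8/9] × {-93, -61, 9/89, 1/7, 3/2, 6})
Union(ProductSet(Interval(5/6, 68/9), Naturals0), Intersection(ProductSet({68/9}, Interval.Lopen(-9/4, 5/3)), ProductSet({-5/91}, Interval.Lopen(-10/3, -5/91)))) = ProductSet(Interval(5/6, 68/9), Naturals0)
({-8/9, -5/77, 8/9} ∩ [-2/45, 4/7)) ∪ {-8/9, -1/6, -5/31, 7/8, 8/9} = {-8/9, -1/6, -5/31, 7/8, 8/9}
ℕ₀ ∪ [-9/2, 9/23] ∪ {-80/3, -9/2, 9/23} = {-80/3} ∪ [-9/2, 9/23] ∪ ℕ₀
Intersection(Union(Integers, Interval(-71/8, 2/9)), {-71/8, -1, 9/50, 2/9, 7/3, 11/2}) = {-71/8, -1, 9/50, 2/9}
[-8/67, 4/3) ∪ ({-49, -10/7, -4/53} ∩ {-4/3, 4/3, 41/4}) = [-8/67, 4/3)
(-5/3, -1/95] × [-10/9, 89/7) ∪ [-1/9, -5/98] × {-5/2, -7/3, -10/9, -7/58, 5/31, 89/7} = ((-5/3, -1/95] × [-10/9, 89/7)) ∪ ([-1/9, -5/98] × {-5/2, -7/3, -10/9, -7/58, 5/31, 89/7})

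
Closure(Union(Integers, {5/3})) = Union({5/3}, Integers)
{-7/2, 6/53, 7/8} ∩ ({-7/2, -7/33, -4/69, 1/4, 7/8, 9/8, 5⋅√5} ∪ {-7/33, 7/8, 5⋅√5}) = {-7/2, 7/8}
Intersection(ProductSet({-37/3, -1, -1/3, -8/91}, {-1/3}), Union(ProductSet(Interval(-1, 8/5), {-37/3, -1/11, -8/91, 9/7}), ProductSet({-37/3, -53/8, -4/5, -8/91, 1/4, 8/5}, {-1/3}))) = ProductSet({-37/3, -8/91}, {-1/3})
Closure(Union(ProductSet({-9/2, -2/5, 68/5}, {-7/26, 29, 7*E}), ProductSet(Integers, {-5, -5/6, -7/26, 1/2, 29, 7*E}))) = Union(ProductSet({-9/2, -2/5, 68/5}, {-7/26, 29, 7*E}), ProductSet(Integers, {-5, -5/6, -7/26, 1/2, 29, 7*E}))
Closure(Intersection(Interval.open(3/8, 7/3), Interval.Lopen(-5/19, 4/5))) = Interval(3/8, 4/5)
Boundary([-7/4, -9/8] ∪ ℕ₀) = {-7/4, -9/8} ∪ (ℕ₀ \ (-7/4, -9/8))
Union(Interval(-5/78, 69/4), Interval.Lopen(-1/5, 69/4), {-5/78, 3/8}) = Interval.Lopen(-1/5, 69/4)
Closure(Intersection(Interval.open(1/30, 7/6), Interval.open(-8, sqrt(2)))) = Interval(1/30, 7/6)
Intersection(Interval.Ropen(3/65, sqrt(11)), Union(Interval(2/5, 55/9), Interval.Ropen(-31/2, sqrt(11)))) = Interval.Ropen(3/65, sqrt(11))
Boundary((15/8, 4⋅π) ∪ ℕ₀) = {15/8, 4⋅π} ∪ (ℕ₀ \ (15/8, 4⋅π))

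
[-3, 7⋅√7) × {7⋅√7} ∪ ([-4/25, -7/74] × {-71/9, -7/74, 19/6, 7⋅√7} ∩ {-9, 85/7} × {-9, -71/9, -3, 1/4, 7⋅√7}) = [-3, 7⋅√7) × {7⋅√7}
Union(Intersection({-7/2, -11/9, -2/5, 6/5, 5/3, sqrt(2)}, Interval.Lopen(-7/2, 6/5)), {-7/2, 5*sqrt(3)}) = {-7/2, -11/9, -2/5, 6/5, 5*sqrt(3)}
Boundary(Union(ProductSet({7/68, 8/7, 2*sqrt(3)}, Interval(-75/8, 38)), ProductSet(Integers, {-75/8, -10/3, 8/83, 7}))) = Union(ProductSet({7/68, 8/7, 2*sqrt(3)}, Interval(-75/8, 38)), ProductSet(Integers, {-75/8, -10/3, 8/83, 7}))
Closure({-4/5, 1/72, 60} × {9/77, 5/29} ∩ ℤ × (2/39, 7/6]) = {60} × {9/77, 5/29}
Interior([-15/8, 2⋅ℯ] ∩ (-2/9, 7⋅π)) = (-2/9, 2⋅ℯ)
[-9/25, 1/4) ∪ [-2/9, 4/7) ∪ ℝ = (-∞, ∞)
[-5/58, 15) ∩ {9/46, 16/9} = {9/46, 16/9}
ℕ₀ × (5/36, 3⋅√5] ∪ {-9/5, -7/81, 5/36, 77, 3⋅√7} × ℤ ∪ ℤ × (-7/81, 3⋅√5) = (ℤ × (-7/81, 3⋅√5)) ∪ (ℕ₀ × (5/36, 3⋅√5]) ∪ ({-9/5, -7/81, 5/36, 77, 3⋅√7} × ℤ)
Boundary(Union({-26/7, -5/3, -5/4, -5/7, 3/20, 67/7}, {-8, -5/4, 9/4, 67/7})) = {-8, -26/7, -5/3, -5/4, -5/7, 3/20, 9/4, 67/7}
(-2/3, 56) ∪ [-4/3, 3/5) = [-4/3, 56)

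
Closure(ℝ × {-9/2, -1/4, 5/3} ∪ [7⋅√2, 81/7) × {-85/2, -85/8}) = (ℝ × {-9/2, -1/4, 5/3}) ∪ ([7⋅√2, 81/7] × {-85/2, -85/8})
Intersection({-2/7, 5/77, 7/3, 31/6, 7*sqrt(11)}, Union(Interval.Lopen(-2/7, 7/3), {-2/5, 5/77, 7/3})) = {5/77, 7/3}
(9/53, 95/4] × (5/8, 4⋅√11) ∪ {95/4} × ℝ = ({95/4} × ℝ) ∪ ((9/53, 95/4] × (5/8, 4⋅√11))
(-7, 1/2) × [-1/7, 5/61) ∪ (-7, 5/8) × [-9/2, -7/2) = ((-7, 1/2) × [-1/7, 5/61)) ∪ ((-7, 5/8) × [-9/2, -7/2))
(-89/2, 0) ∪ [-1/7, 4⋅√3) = (-89/2, 4⋅√3)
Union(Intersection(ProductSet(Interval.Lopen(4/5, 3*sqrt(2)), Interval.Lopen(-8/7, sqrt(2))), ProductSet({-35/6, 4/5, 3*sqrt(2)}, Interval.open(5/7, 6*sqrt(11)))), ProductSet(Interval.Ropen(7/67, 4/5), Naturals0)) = Union(ProductSet({3*sqrt(2)}, Interval.Lopen(5/7, sqrt(2))), ProductSet(Interval.Ropen(7/67, 4/5), Naturals0))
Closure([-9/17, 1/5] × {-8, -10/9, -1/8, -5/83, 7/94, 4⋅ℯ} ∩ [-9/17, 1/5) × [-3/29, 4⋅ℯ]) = [-9/17, 1/5] × {-5/83, 7/94, 4⋅ℯ}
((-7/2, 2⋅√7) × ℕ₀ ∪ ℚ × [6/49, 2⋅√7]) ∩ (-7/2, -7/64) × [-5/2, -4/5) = ∅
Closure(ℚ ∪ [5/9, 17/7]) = ℚ ∪ (-∞, ∞)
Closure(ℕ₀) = ℕ₀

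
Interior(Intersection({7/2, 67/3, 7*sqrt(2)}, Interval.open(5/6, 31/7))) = EmptySet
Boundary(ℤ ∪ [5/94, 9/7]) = {5/94, 9/7} ∪ (ℤ \ (5/94, 9/7))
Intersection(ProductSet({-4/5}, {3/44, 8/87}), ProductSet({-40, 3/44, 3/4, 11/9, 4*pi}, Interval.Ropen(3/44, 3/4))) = EmptySet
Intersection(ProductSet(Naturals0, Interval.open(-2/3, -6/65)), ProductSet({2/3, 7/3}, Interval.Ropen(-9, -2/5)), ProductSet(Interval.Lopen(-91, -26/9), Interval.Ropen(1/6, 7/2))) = EmptySet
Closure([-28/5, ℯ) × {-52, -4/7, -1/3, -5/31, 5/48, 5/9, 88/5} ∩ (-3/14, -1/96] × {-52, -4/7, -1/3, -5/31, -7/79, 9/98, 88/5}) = [-3/14, -1/96] × {-52, -4/7, -1/3, -5/31, 88/5}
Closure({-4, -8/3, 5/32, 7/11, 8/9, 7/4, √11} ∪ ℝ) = ℝ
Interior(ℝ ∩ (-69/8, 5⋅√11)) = (-69/8, 5⋅√11)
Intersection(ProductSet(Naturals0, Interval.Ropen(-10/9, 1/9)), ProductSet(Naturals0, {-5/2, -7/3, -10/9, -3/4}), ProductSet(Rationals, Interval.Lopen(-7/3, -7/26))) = ProductSet(Naturals0, {-10/9, -3/4})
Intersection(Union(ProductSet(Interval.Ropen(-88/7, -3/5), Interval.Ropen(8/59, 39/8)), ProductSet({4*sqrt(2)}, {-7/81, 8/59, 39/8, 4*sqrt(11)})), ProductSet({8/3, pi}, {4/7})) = EmptySet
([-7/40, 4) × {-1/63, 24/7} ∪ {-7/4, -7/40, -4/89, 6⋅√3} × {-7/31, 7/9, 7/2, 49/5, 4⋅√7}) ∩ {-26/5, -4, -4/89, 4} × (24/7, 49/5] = {-4/89} × {7/2, 49/5}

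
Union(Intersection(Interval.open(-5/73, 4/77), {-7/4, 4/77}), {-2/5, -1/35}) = {-2/5, -1/35}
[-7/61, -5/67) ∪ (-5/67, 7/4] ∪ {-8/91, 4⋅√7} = [-7/61, -5/67) ∪ (-5/67, 7/4] ∪ {4⋅√7}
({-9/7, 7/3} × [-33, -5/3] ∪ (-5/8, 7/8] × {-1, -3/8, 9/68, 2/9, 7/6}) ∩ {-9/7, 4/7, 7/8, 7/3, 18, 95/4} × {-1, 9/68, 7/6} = {4/7, 7/8} × {-1, 9/68, 7/6}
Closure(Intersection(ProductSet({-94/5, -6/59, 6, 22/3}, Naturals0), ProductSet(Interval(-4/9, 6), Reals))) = ProductSet({-6/59, 6}, Naturals0)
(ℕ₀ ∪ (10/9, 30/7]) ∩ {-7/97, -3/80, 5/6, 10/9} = ∅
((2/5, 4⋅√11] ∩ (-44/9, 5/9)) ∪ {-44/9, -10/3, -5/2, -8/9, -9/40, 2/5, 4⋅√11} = {-44/9, -10/3, -5/2, -8/9, -9/40, 4⋅√11} ∪ [2/5, 5/9)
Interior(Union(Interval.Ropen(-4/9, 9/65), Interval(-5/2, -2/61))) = Interval.open(-5/2, 9/65)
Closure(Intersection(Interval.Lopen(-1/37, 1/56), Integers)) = Range(0, 1, 1)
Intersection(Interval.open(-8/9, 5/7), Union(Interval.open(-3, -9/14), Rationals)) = Union(Intersection(Interval.open(-8/9, 5/7), Rationals), Interval.Lopen(-8/9, -9/14))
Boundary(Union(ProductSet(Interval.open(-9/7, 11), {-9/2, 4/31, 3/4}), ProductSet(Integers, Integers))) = Union(ProductSet(Integers, Integers), ProductSet(Interval(-9/7, 11), {-9/2, 4/31, 3/4}))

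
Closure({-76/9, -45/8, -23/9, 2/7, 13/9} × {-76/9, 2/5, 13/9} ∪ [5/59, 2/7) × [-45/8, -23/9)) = ({5/59, 2/7} × [-45/8, -23/9]) ∪ ([5/59, 2/7] × {-45/8, -23/9}) ∪ ({-76/9, -45/8, -23/9, 2/7, 13/9} × {-76/9, 2/5, 13/9}) ∪ ([5/59, 2/7) × [-45/8, -23/9))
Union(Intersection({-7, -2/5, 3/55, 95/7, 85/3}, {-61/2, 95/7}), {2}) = {2, 95/7}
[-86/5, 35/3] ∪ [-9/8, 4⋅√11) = [-86/5, 4⋅√11)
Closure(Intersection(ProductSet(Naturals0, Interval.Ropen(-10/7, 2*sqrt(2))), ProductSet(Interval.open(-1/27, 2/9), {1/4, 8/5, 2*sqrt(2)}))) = ProductSet(Range(0, 1, 1), {1/4, 8/5})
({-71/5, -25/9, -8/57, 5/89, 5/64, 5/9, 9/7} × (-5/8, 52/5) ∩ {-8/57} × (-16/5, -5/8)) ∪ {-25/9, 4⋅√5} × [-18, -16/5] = {-25/9, 4⋅√5} × [-18, -16/5]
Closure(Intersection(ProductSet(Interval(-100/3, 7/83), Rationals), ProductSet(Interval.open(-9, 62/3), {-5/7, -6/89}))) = ProductSet(Interval(-9, 7/83), {-5/7, -6/89})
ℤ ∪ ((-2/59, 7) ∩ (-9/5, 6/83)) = ℤ ∪ (-2/59, 6/83)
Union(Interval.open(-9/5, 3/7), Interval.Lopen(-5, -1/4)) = Interval.open(-5, 3/7)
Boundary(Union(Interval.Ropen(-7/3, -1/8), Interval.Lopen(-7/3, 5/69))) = {-7/3, 5/69}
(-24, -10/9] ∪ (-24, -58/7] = (-24, -10/9]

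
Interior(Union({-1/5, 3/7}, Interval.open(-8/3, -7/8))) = Interval.open(-8/3, -7/8)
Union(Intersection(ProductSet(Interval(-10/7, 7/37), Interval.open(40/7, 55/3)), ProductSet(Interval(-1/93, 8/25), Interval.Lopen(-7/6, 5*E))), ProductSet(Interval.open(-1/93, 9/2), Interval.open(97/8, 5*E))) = Union(ProductSet(Interval(-1/93, 7/37), Interval.Lopen(40/7, 5*E)), ProductSet(Interval.open(-1/93, 9/2), Interval.open(97/8, 5*E)))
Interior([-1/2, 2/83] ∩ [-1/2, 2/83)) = (-1/2, 2/83)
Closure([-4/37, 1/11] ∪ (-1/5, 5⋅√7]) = [-1/5, 5⋅√7]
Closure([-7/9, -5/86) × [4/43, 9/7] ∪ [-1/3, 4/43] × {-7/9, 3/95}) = ([-1/3, 4/43] × {-7/9, 3/95}) ∪ ([-7/9, -5/86] × [4/43, 9/7])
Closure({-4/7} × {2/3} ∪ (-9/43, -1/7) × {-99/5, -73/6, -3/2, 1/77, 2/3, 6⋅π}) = ({-4/7} × {2/3}) ∪ ([-9/43, -1/7] × {-99/5, -73/6, -3/2, 1/77, 2/3, 6⋅π})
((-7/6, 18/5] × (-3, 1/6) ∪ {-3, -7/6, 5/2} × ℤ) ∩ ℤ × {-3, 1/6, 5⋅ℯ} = {-3} × {-3}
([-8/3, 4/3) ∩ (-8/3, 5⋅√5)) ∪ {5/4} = (-8/3, 4/3)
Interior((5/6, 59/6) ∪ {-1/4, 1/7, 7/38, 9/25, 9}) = (5/6, 59/6)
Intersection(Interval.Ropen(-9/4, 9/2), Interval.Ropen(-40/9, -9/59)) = Interval.Ropen(-9/4, -9/59)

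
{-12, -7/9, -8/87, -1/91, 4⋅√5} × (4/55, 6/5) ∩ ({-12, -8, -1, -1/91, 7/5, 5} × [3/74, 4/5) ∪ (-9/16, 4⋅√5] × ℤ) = ({-12, -1/91} × (4/55, 4/5)) ∪ ({-8/87, -1/91, 4⋅√5} × {1})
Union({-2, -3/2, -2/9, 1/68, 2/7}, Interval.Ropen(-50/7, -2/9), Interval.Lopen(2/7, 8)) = Union({1/68}, Interval(-50/7, -2/9), Interval(2/7, 8))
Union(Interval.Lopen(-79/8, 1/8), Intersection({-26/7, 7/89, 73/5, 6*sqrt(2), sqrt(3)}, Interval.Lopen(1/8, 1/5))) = Interval.Lopen(-79/8, 1/8)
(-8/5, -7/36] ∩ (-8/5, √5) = (-8/5, -7/36]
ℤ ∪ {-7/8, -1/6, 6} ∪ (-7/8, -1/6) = ℤ ∪ [-7/8, -1/6]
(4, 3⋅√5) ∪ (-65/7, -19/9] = (-65/7, -19/9] ∪ (4, 3⋅√5)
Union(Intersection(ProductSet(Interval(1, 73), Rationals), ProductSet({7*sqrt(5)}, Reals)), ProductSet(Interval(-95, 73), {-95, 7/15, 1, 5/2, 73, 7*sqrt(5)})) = Union(ProductSet({7*sqrt(5)}, Rationals), ProductSet(Interval(-95, 73), {-95, 7/15, 1, 5/2, 73, 7*sqrt(5)}))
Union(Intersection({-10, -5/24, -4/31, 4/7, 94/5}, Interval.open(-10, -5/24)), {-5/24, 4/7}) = {-5/24, 4/7}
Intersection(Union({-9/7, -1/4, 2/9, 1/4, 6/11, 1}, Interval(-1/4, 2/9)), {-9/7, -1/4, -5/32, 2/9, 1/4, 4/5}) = {-9/7, -1/4, -5/32, 2/9, 1/4}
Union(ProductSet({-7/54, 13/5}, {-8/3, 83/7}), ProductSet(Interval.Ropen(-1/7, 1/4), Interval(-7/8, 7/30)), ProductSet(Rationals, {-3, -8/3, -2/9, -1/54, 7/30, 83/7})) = Union(ProductSet(Interval.Ropen(-1/7, 1/4), Interval(-7/8, 7/30)), ProductSet(Rationals, {-3, -8/3, -2/9, -1/54, 7/30, 83/7}))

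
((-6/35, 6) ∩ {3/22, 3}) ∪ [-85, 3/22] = [-85, 3/22] ∪ {3}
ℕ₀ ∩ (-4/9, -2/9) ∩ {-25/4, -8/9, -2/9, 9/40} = ∅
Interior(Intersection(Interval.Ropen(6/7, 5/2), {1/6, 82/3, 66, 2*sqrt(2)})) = EmptySet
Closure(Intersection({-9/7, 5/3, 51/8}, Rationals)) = {-9/7, 5/3, 51/8}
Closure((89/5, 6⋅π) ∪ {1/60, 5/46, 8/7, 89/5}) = {1/60, 5/46, 8/7} ∪ [89/5, 6⋅π]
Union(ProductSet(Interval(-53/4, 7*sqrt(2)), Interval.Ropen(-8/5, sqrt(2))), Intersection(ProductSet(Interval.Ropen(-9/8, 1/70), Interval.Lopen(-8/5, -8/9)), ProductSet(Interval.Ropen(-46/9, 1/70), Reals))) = ProductSet(Interval(-53/4, 7*sqrt(2)), Interval.Ropen(-8/5, sqrt(2)))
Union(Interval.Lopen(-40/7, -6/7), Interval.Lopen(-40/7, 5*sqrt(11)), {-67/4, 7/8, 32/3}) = Union({-67/4}, Interval.Lopen(-40/7, 5*sqrt(11)))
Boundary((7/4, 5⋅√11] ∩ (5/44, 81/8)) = {7/4, 81/8}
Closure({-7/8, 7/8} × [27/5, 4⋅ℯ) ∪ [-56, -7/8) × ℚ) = ([-56, -7/8] × ℝ) ∪ ({-7/8, 7/8} × [27/5, 4⋅ℯ])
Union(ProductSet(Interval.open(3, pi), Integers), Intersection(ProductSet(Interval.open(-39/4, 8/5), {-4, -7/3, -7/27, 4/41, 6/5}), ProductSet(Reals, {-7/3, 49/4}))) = Union(ProductSet(Interval.open(-39/4, 8/5), {-7/3}), ProductSet(Interval.open(3, pi), Integers))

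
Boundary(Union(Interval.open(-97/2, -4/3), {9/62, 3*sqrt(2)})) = {-97/2, -4/3, 9/62, 3*sqrt(2)}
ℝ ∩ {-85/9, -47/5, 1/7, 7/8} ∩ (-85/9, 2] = {-47/5, 1/7, 7/8}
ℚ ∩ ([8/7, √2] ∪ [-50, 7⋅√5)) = ℚ ∩ [-50, 7⋅√5)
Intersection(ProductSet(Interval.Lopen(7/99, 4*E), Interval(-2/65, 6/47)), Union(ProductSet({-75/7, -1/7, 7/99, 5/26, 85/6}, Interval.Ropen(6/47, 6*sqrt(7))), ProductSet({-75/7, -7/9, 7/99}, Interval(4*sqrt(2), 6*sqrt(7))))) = ProductSet({5/26}, {6/47})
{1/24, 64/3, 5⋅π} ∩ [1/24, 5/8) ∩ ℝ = {1/24}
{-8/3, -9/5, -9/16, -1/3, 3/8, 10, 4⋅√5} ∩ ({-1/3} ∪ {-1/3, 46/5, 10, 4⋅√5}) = {-1/3, 10, 4⋅√5}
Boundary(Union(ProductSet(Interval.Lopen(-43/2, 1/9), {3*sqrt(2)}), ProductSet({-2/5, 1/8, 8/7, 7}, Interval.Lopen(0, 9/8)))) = Union(ProductSet({-2/5, 1/8, 8/7, 7}, Interval(0, 9/8)), ProductSet(Interval(-43/2, 1/9), {3*sqrt(2)}))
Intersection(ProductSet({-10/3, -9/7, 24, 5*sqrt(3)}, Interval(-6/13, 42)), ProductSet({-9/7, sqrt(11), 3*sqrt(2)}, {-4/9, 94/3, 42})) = ProductSet({-9/7}, {-4/9, 94/3, 42})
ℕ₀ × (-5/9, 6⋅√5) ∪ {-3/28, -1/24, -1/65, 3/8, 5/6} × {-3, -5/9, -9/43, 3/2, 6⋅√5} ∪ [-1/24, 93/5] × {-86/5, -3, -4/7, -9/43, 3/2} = (ℕ₀ × (-5/9, 6⋅√5)) ∪ ([-1/24, 93/5] × {-86/5, -3, -4/7, -9/43, 3/2}) ∪ ({-3/28, -1/24, -1/65, 3/8, 5/6} × {-3, -5/9, -9/43, 3/2, 6⋅√5})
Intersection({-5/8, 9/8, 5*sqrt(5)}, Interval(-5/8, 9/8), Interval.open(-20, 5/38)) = {-5/8}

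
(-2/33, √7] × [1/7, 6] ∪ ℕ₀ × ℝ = (ℕ₀ × ℝ) ∪ ((-2/33, √7] × [1/7, 6])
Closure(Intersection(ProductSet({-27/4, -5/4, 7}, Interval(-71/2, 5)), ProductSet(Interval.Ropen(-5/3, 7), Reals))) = ProductSet({-5/4}, Interval(-71/2, 5))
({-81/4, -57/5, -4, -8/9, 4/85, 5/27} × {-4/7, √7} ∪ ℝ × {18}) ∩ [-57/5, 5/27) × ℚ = ({-57/5, -4, -8/9, 4/85} × {-4/7}) ∪ ([-57/5, 5/27) × {18})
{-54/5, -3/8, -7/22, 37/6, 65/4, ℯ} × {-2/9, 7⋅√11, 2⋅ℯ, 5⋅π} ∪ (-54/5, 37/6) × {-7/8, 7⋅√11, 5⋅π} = ((-54/5, 37/6) × {-7/8, 7⋅√11, 5⋅π}) ∪ ({-54/5, -3/8, -7/22, 37/6, 65/4, ℯ} × {-2/9, 7⋅√11, 2⋅ℯ, 5⋅π})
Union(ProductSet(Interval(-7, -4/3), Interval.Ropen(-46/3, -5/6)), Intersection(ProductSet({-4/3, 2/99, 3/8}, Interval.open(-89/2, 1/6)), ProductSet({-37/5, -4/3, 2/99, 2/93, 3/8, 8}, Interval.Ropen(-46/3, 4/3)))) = Union(ProductSet({-4/3, 2/99, 3/8}, Interval.Ropen(-46/3, 1/6)), ProductSet(Interval(-7, -4/3), Interval.Ropen(-46/3, -5/6)))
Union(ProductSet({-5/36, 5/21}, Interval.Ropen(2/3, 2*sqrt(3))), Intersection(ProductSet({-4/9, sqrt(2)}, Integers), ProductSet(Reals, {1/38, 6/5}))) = ProductSet({-5/36, 5/21}, Interval.Ropen(2/3, 2*sqrt(3)))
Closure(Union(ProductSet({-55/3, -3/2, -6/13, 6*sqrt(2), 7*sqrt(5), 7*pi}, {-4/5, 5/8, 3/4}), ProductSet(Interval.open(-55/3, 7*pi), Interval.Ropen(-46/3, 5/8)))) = Union(ProductSet({-55/3, 7*pi}, Union({3/4}, Interval(-46/3, 5/8))), ProductSet({-55/3, -3/2, -6/13, 6*sqrt(2), 7*sqrt(5), 7*pi}, {-4/5, 5/8, 3/4}), ProductSet(Interval(-55/3, 7*pi), {-46/3, 5/8}), ProductSet(Interval.open(-55/3, 7*pi), Interval.Ropen(-46/3, 5/8)))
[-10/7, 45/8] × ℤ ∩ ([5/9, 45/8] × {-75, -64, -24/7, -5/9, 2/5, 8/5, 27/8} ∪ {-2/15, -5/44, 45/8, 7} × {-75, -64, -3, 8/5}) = ({-2/15, -5/44, 45/8} × {-75, -64, -3}) ∪ ([5/9, 45/8] × {-75, -64})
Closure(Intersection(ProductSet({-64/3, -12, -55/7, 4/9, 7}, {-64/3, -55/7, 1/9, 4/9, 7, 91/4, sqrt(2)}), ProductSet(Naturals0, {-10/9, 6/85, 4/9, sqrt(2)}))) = ProductSet({7}, {4/9, sqrt(2)})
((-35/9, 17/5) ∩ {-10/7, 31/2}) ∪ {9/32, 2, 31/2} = {-10/7, 9/32, 2, 31/2}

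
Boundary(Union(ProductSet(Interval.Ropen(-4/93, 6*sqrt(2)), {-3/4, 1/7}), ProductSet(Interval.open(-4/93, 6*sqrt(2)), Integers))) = ProductSet(Interval(-4/93, 6*sqrt(2)), Union({-3/4, 1/7}, Integers))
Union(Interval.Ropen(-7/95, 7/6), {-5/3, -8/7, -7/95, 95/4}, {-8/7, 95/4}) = Union({-5/3, -8/7, 95/4}, Interval.Ropen(-7/95, 7/6))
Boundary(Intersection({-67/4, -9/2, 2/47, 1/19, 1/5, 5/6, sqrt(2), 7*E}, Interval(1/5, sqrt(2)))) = {1/5, 5/6, sqrt(2)}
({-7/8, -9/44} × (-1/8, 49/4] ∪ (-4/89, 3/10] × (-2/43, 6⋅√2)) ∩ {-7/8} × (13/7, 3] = {-7/8} × (13/7, 3]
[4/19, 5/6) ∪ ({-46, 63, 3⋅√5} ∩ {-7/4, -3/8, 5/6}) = [4/19, 5/6)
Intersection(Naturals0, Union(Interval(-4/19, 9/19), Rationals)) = Union(Naturals0, Range(0, 1, 1))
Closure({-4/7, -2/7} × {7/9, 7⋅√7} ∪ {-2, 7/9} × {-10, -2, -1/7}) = ({-2, 7/9} × {-10, -2, -1/7}) ∪ ({-4/7, -2/7} × {7/9, 7⋅√7})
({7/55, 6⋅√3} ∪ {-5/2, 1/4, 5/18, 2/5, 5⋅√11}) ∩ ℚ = {-5/2, 7/55, 1/4, 5/18, 2/5}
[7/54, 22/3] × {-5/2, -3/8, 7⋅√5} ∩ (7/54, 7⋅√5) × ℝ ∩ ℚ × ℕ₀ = ∅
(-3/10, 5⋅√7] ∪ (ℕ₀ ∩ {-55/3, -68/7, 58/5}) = (-3/10, 5⋅√7]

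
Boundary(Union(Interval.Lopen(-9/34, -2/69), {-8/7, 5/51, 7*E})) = {-8/7, -9/34, -2/69, 5/51, 7*E}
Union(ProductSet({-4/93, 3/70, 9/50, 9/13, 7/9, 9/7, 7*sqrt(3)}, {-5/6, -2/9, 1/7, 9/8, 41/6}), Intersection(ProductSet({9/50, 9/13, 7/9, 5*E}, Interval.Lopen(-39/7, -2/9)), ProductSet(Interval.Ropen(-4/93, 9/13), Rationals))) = Union(ProductSet({9/50}, Intersection(Interval.Lopen(-39/7, -2/9), Rationals)), ProductSet({-4/93, 3/70, 9/50, 9/13, 7/9, 9/7, 7*sqrt(3)}, {-5/6, -2/9, 1/7, 9/8, 41/6}))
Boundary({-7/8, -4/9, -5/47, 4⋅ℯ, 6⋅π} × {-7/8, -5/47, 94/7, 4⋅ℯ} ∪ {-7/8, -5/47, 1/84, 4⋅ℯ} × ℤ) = ({-7/8, -5/47, 1/84, 4⋅ℯ} × ℤ) ∪ ({-7/8, -4/9, -5/47, 4⋅ℯ, 6⋅π} × {-7/8, -5/47, 94/7, 4⋅ℯ})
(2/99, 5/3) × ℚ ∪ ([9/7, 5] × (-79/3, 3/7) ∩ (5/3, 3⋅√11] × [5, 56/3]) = (2/99, 5/3) × ℚ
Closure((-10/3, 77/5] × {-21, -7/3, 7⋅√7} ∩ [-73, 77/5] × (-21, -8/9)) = [-10/3, 77/5] × {-7/3}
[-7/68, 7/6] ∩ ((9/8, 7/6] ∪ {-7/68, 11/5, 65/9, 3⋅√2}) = {-7/68} ∪ (9/8, 7/6]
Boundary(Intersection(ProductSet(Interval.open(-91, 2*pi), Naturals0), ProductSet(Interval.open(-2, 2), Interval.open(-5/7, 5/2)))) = ProductSet(Interval(-2, 2), Range(0, 3, 1))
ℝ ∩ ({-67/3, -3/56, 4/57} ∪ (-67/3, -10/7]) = [-67/3, -10/7] ∪ {-3/56, 4/57}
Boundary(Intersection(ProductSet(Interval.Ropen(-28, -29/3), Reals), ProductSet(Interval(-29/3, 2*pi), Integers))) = EmptySet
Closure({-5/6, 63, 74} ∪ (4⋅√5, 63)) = {-5/6, 74} ∪ [4⋅√5, 63]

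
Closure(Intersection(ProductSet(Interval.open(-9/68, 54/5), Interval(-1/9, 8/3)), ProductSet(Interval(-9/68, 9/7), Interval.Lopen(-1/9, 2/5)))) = Union(ProductSet({-9/68, 9/7}, Interval(-1/9, 2/5)), ProductSet(Interval(-9/68, 9/7), {-1/9, 2/5}), ProductSet(Interval.Lopen(-9/68, 9/7), Interval.Lopen(-1/9, 2/5)))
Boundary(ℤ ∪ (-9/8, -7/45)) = {-9/8, -7/45} ∪ (ℤ \ (-9/8, -7/45))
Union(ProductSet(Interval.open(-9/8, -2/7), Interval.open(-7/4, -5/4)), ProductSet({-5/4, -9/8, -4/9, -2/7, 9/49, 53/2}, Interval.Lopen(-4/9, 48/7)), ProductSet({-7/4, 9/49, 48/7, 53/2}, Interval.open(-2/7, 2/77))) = Union(ProductSet({-7/4, 9/49, 48/7, 53/2}, Interval.open(-2/7, 2/77)), ProductSet({-5/4, -9/8, -4/9, -2/7, 9/49, 53/2}, Interval.Lopen(-4/9, 48/7)), ProductSet(Interval.open(-9/8, -2/7), Interval.open(-7/4, -5/4)))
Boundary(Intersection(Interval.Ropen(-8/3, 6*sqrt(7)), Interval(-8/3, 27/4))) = {-8/3, 27/4}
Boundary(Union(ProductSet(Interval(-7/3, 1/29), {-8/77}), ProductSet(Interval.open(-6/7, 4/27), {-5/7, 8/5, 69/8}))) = Union(ProductSet(Interval(-7/3, 1/29), {-8/77}), ProductSet(Interval(-6/7, 4/27), {-5/7, 8/5, 69/8}))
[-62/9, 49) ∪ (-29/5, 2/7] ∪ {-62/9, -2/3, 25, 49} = [-62/9, 49]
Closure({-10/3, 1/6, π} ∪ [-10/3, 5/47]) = [-10/3, 5/47] ∪ {1/6, π}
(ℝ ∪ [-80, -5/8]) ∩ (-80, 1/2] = (-80, 1/2]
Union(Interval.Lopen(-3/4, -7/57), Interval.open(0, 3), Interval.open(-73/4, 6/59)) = Interval.open(-73/4, 3)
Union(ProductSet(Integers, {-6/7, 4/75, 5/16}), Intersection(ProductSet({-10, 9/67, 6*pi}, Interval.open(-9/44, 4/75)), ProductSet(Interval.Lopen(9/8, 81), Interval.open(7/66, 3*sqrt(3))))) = ProductSet(Integers, {-6/7, 4/75, 5/16})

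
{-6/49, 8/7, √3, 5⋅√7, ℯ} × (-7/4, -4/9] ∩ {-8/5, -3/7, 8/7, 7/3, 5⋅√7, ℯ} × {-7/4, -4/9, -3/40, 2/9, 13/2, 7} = {8/7, 5⋅√7, ℯ} × {-4/9}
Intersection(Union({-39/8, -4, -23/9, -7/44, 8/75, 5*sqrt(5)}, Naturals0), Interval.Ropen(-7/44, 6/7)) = Union({-7/44, 8/75}, Range(0, 1, 1))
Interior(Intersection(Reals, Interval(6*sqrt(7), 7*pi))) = Interval.open(6*sqrt(7), 7*pi)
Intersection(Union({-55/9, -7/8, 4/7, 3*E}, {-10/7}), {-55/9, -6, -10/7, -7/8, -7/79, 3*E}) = {-55/9, -10/7, -7/8, 3*E}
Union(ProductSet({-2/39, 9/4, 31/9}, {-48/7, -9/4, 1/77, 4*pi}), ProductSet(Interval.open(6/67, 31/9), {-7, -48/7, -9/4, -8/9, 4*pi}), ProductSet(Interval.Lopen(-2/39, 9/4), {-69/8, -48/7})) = Union(ProductSet({-2/39, 9/4, 31/9}, {-48/7, -9/4, 1/77, 4*pi}), ProductSet(Interval.Lopen(-2/39, 9/4), {-69/8, -48/7}), ProductSet(Interval.open(6/67, 31/9), {-7, -48/7, -9/4, -8/9, 4*pi}))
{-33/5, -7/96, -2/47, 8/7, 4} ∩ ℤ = {4}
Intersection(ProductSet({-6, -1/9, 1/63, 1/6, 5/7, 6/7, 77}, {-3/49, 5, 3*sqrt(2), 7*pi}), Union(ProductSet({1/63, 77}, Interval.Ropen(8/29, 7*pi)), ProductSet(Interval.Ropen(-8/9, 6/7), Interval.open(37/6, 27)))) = Union(ProductSet({1/63, 77}, {5, 3*sqrt(2)}), ProductSet({-1/9, 1/63, 1/6, 5/7}, {7*pi}))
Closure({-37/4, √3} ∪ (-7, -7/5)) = {-37/4, √3} ∪ [-7, -7/5]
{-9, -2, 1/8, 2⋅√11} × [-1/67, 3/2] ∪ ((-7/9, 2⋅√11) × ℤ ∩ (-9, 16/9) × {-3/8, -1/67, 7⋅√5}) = {-9, -2, 1/8, 2⋅√11} × [-1/67, 3/2]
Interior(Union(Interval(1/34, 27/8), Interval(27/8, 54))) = Interval.open(1/34, 54)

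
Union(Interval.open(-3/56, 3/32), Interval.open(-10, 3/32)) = Interval.open(-10, 3/32)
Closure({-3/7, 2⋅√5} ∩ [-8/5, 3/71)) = {-3/7}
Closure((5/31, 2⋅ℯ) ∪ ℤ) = ℤ ∪ [5/31, 2⋅ℯ]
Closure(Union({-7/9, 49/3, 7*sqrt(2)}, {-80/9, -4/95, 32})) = {-80/9, -7/9, -4/95, 49/3, 32, 7*sqrt(2)}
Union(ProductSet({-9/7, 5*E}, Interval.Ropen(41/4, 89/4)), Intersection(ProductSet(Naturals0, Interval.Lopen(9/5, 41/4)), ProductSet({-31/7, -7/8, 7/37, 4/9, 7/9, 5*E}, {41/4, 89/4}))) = ProductSet({-9/7, 5*E}, Interval.Ropen(41/4, 89/4))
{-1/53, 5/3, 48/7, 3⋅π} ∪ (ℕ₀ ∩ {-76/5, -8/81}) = {-1/53, 5/3, 48/7, 3⋅π}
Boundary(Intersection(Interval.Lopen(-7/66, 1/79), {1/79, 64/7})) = {1/79}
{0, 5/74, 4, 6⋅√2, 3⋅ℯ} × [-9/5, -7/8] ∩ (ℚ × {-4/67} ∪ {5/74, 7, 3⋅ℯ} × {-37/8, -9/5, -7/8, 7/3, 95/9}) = {5/74, 3⋅ℯ} × {-9/5, -7/8}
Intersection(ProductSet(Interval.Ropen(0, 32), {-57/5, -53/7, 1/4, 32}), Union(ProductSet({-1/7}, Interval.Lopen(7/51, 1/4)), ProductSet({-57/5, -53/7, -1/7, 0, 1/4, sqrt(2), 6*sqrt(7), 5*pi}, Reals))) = ProductSet({0, 1/4, sqrt(2), 6*sqrt(7), 5*pi}, {-57/5, -53/7, 1/4, 32})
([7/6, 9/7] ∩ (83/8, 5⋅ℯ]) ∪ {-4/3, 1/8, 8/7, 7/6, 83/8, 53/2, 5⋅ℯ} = {-4/3, 1/8, 8/7, 7/6, 83/8, 53/2, 5⋅ℯ}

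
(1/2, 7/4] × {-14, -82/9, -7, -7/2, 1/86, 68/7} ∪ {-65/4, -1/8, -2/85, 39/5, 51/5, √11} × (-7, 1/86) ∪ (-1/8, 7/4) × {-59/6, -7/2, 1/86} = ((-1/8, 7/4) × {-59/6, -7/2, 1/86}) ∪ ((1/2, 7/4] × {-14, -82/9, -7, -7/2, 1/86, 68/7}) ∪ ({-65/4, -1/8, -2/85, 39/5, 51/5, √11} × (-7, 1/86))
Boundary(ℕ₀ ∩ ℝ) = ℕ₀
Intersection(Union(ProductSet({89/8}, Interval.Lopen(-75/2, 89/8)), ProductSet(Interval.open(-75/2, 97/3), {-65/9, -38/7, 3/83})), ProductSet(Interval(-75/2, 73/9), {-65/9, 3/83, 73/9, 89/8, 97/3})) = ProductSet(Interval.Lopen(-75/2, 73/9), {-65/9, 3/83})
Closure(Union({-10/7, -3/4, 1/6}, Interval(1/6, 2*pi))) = Union({-10/7, -3/4}, Interval(1/6, 2*pi))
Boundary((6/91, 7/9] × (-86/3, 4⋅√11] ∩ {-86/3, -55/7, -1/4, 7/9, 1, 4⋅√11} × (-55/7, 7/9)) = {7/9} × [-55/7, 7/9]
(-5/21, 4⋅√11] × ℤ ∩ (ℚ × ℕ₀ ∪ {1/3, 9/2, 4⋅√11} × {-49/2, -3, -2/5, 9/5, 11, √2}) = ({1/3, 9/2, 4⋅√11} × {-3, 11}) ∪ ((ℚ ∩ (-5/21, 4⋅√11]) × ℕ₀)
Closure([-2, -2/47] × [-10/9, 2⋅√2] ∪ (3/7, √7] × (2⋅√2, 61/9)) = ({3/7, √7} × [2⋅√2, 61/9]) ∪ ([-2, -2/47] × [-10/9, 2⋅√2]) ∪ ([3/7, √7] × {61/9, 2⋅√2}) ∪ ((3/7, √7] × (2⋅√2, 61/9))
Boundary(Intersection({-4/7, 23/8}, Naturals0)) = EmptySet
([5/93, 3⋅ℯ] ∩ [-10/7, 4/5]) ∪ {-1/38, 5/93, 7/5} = {-1/38, 7/5} ∪ [5/93, 4/5]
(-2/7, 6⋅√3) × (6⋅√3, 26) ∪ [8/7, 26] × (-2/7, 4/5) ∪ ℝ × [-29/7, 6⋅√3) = (ℝ × [-29/7, 6⋅√3)) ∪ ((-2/7, 6⋅√3) × (6⋅√3, 26))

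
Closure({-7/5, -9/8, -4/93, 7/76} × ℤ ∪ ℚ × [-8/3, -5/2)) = ({-7/5, -9/8, -4/93, 7/76} × ℤ) ∪ (ℝ × [-8/3, -5/2])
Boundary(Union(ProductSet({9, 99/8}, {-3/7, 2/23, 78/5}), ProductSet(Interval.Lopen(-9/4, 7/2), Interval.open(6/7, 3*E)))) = Union(ProductSet({-9/4, 7/2}, Interval(6/7, 3*E)), ProductSet({9, 99/8}, {-3/7, 2/23, 78/5}), ProductSet(Interval(-9/4, 7/2), {6/7, 3*E}))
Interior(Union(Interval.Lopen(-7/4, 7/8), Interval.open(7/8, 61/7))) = Interval.open(-7/4, 61/7)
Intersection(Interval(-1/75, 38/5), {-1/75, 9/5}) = {-1/75, 9/5}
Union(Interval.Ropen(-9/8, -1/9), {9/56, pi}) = Union({9/56, pi}, Interval.Ropen(-9/8, -1/9))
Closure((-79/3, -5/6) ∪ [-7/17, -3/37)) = [-79/3, -5/6] ∪ [-7/17, -3/37]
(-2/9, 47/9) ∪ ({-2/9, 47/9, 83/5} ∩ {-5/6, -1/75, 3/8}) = (-2/9, 47/9)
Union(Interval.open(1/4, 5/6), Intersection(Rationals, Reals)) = Union(Interval(1/4, 5/6), Rationals)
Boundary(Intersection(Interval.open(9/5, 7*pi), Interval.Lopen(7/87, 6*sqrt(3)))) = {9/5, 6*sqrt(3)}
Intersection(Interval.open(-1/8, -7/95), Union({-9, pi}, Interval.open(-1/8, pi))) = Interval.open(-1/8, -7/95)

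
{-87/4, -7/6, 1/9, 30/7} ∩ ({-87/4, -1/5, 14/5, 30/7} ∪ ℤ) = {-87/4, 30/7}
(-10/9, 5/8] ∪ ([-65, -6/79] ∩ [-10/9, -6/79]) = [-10/9, 5/8]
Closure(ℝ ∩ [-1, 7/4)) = [-1, 7/4]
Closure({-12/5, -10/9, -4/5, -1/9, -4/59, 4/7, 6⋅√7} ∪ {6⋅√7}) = {-12/5, -10/9, -4/5, -1/9, -4/59, 4/7, 6⋅√7}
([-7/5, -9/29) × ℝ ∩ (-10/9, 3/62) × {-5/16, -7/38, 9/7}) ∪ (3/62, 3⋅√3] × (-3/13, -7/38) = ((-10/9, -9/29) × {-5/16, -7/38, 9/7}) ∪ ((3/62, 3⋅√3] × (-3/13, -7/38))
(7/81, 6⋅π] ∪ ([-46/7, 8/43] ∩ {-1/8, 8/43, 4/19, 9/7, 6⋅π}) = {-1/8} ∪ (7/81, 6⋅π]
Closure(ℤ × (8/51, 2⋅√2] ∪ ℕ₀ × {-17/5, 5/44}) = (ℕ₀ × {-17/5, 5/44}) ∪ (ℤ × [8/51, 2⋅√2])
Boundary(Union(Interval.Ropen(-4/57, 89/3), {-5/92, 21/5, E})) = {-4/57, 89/3}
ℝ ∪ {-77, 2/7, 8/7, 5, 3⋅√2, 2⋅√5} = ℝ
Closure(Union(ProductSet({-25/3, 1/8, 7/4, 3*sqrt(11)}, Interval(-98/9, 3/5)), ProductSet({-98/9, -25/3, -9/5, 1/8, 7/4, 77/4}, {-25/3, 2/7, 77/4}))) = Union(ProductSet({-25/3, 1/8, 7/4, 3*sqrt(11)}, Interval(-98/9, 3/5)), ProductSet({-98/9, -25/3, -9/5, 1/8, 7/4, 77/4}, {-25/3, 2/7, 77/4}))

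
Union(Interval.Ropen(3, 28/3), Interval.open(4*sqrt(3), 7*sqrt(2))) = Interval.Ropen(3, 7*sqrt(2))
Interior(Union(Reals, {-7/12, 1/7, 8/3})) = Reals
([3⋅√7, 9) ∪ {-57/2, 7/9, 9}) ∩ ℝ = {-57/2, 7/9} ∪ [3⋅√7, 9]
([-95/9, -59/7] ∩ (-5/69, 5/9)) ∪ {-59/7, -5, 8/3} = {-59/7, -5, 8/3}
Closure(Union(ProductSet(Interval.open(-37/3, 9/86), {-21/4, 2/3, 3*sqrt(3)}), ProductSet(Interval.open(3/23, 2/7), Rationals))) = Union(ProductSet(Interval(-37/3, 9/86), {-21/4, 2/3, 3*sqrt(3)}), ProductSet(Interval(3/23, 2/7), Reals))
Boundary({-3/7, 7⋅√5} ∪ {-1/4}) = {-3/7, -1/4, 7⋅√5}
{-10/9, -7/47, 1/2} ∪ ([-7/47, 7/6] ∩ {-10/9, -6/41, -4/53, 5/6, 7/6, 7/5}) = {-10/9, -7/47, -6/41, -4/53, 1/2, 5/6, 7/6}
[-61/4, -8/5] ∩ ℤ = {-15, -14, …, -2}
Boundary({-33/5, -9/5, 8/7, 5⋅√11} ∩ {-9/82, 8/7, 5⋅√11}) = {8/7, 5⋅√11}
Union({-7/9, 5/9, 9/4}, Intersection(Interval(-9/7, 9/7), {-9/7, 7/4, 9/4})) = {-9/7, -7/9, 5/9, 9/4}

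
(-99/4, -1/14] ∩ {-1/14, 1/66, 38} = {-1/14}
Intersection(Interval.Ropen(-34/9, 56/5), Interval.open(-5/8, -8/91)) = Interval.open(-5/8, -8/91)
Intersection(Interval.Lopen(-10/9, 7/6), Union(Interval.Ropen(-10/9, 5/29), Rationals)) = Union(Intersection(Interval.Lopen(-10/9, 7/6), Rationals), Interval.Lopen(-10/9, 5/29))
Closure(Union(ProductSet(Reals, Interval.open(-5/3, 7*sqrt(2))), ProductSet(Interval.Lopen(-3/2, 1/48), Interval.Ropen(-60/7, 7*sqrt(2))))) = Union(ProductSet({-3/2, 1/48}, Union({7*sqrt(2)}, Interval(-60/7, -5/3))), ProductSet(Interval(-3/2, 1/48), {-60/7, 7*sqrt(2)}), ProductSet(Interval.Lopen(-3/2, 1/48), Interval.Ropen(-60/7, 7*sqrt(2))), ProductSet(Reals, Interval.Lopen(-5/3, 7*sqrt(2))), ProductSet(Union(Interval(-oo, -3/2), Interval(1/48, oo)), {-5/3, 7*sqrt(2)}))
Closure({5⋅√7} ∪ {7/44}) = {7/44, 5⋅√7}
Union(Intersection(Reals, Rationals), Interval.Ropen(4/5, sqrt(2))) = Union(Interval.Ropen(4/5, sqrt(2)), Rationals)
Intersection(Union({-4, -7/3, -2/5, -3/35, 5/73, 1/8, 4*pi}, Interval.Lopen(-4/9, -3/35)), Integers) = {-4}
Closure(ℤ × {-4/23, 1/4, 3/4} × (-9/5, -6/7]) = ℤ × {-4/23, 1/4, 3/4} × [-9/5, -6/7]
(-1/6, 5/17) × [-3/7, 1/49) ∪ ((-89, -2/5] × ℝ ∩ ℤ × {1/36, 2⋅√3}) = ((-1/6, 5/17) × [-3/7, 1/49)) ∪ ({-88, -87, …, -1} × {1/36, 2⋅√3})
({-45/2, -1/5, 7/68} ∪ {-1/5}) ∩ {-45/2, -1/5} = {-45/2, -1/5}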